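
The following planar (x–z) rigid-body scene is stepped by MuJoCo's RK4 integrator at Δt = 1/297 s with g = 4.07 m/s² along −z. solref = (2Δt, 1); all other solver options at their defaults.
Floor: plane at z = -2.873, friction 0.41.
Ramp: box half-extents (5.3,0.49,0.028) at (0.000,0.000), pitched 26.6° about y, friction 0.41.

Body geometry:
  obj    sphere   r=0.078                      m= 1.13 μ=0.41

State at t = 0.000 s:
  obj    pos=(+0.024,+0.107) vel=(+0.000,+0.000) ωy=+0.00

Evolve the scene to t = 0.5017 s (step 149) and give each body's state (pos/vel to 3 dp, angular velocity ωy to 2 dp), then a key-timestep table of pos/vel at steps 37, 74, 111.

State at t = 0.5017 s:
  obj    pos=(+0.170,+0.033) vel=(+0.584,-0.292) ωy=+8.37

Key-timestep trajectory:
   step    t(s)  obj.x    obj.z    obj.vx   obj.vz 
     37  0.1246   +0.033  +0.102  +0.145  -0.073
     74  0.2492   +0.060  +0.088  +0.290  -0.145
    111  0.3737   +0.105  +0.066  +0.435  -0.218


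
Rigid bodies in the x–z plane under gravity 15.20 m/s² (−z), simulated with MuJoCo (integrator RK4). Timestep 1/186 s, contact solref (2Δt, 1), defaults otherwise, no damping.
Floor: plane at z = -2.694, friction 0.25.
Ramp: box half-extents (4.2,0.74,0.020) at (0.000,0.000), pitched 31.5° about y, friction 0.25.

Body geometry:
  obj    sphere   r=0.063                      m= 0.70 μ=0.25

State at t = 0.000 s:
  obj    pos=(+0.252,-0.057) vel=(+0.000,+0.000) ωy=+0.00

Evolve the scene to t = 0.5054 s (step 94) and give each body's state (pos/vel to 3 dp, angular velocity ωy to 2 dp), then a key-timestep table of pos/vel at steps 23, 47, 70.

State at t = 0.5054 s:
  obj    pos=(+0.870,-0.436) vel=(+2.445,-1.498) ωy=+45.48

Key-timestep trajectory:
   step    t(s)  obj.x    obj.z    obj.vx   obj.vz 
     23  0.1237   +0.289  -0.080  +0.599  -0.367
     47  0.2527   +0.407  -0.152  +1.223  -0.749
     70  0.3763   +0.595  -0.267  +1.821  -1.116


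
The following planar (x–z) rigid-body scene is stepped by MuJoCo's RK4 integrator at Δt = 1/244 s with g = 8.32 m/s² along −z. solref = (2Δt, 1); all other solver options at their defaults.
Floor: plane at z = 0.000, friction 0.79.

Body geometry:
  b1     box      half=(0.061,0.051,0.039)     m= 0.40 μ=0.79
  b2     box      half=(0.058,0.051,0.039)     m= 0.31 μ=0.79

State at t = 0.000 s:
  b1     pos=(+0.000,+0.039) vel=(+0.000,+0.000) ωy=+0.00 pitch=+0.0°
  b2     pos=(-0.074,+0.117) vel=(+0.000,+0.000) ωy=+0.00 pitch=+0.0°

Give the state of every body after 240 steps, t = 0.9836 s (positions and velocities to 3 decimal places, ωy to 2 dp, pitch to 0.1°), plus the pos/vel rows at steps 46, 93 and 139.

State at t = 0.9836 s:
  b1     pos=(+0.000,+0.039) vel=(+0.000,+0.000) ωy=+0.00 pitch=+0.0°
  b2     pos=(-0.130,+0.058) vel=(+0.000,+0.000) ωy=+0.00 pitch=-90.0°

Key-timestep trajectory:
   step    t(s)  b1.x    b1.z    b1.vx   b1.vz   b2.x    b2.z    b2.vx   b2.vz 
     46  0.1885   +0.000  +0.039  +0.000  +0.000   -0.098  +0.097  -0.218  -0.367
     93  0.3811   +0.000  +0.039  +0.000  +0.000   -0.146  +0.066  -0.060  +0.021
    139  0.5697   +0.000  +0.039  +0.000  +0.000   -0.127  +0.060  +0.056  +0.059


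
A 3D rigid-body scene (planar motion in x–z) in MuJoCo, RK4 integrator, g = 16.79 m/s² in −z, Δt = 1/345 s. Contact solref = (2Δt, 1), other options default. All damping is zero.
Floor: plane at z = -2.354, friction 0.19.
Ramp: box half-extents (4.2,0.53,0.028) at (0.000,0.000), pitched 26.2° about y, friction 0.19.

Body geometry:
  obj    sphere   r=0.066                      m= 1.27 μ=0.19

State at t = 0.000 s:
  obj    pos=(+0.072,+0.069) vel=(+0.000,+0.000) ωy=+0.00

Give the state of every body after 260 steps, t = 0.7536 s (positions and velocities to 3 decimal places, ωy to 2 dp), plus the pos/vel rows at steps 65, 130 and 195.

State at t = 0.7536 s:
  obj    pos=(+1.421,-0.595) vel=(+3.581,-1.762) ωy=+60.45

Key-timestep trajectory:
   step    t(s)  obj.x    obj.z    obj.vx   obj.vz 
     65  0.1884   +0.156  +0.028  +0.895  -0.441
    130  0.3768   +0.410  -0.097  +1.790  -0.881
    195  0.5652   +0.831  -0.304  +2.686  -1.321


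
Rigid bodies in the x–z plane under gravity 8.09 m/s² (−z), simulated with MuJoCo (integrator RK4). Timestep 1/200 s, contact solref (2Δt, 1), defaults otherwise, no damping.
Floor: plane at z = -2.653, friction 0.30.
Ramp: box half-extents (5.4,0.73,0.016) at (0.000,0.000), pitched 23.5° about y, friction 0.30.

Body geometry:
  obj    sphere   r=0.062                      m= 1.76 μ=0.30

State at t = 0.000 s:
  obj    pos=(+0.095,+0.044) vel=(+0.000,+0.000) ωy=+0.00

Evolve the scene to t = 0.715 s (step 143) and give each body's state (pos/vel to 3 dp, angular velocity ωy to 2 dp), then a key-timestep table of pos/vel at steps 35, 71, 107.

State at t = 0.715 s:
  obj    pos=(+0.635,-0.191) vel=(+1.511,-0.657) ωy=+26.57

Key-timestep trajectory:
   step    t(s)  obj.x    obj.z    obj.vx   obj.vz 
     35  0.1750   +0.127  +0.030  +0.370  -0.161
     71  0.3550   +0.228  -0.014  +0.750  -0.326
    107  0.5350   +0.397  -0.088  +1.131  -0.492


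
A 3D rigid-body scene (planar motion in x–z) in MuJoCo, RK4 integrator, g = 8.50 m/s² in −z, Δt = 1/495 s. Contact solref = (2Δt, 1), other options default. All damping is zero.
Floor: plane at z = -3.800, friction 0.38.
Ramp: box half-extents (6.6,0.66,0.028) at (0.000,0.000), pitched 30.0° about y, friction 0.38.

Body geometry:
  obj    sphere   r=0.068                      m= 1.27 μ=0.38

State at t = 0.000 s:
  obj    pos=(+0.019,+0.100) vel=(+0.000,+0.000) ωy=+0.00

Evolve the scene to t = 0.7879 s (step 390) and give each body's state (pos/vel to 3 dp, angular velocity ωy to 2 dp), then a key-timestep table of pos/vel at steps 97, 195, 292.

State at t = 0.7879 s:
  obj    pos=(+0.835,-0.371) vel=(+2.071,-1.196) ωy=+35.17

Key-timestep trajectory:
   step    t(s)  obj.x    obj.z    obj.vx   obj.vz 
     97  0.1960   +0.069  +0.071  +0.515  -0.297
    195  0.3939   +0.223  -0.018  +1.036  -0.598
    292  0.5899   +0.476  -0.164  +1.551  -0.895


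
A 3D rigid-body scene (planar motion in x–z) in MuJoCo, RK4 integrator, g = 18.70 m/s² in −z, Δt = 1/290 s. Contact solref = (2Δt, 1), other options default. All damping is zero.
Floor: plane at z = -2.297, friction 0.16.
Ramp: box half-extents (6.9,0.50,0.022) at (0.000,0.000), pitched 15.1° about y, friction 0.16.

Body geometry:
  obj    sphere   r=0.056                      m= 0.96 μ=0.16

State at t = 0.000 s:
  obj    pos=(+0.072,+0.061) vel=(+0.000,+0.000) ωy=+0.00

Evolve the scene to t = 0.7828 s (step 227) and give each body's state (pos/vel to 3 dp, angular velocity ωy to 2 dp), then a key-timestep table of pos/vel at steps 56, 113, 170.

State at t = 0.7828 s:
  obj    pos=(+1.101,-0.216) vel=(+2.630,-0.710) ωy=+48.63

Key-timestep trajectory:
   step    t(s)  obj.x    obj.z    obj.vx   obj.vz 
     56  0.1931   +0.135  +0.044  +0.649  -0.175
    113  0.3897   +0.327  -0.007  +1.309  -0.353
    170  0.5862   +0.649  -0.094  +1.969  -0.531


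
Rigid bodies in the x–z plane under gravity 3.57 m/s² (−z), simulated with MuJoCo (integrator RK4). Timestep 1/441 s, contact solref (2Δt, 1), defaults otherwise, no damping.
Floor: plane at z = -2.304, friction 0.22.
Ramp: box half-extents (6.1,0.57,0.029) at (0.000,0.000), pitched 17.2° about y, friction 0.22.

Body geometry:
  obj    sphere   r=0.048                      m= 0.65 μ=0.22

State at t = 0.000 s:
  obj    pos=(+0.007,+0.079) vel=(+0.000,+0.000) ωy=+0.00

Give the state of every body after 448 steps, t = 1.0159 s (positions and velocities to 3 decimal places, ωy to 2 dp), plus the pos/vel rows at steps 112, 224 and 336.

State at t = 1.0159 s:
  obj    pos=(+0.379,-0.037) vel=(+0.732,-0.227) ωy=+15.96

Key-timestep trajectory:
   step    t(s)  obj.x    obj.z    obj.vx   obj.vz 
    112  0.2540   +0.030  +0.071  +0.183  -0.057
    224  0.5079   +0.100  +0.050  +0.366  -0.113
    336  0.7619   +0.216  +0.014  +0.549  -0.170


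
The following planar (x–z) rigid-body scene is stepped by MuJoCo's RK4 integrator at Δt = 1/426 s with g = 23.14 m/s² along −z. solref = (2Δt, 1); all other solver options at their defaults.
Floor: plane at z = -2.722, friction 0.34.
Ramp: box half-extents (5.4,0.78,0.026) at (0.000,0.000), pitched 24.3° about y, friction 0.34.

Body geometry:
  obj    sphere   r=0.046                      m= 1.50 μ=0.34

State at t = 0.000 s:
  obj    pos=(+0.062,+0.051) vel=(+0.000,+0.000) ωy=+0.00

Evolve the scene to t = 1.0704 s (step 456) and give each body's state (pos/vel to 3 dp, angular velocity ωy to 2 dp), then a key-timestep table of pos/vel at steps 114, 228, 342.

State at t = 1.0704 s:
  obj    pos=(+3.614,-1.553) vel=(+6.636,-2.996) ωy=+158.27

Key-timestep trajectory:
   step    t(s)  obj.x    obj.z    obj.vx   obj.vz 
    114  0.2676   +0.284  -0.049  +1.659  -0.749
    228  0.5352   +0.950  -0.350  +3.318  -1.498
    342  0.8028   +2.060  -0.851  +4.977  -2.247


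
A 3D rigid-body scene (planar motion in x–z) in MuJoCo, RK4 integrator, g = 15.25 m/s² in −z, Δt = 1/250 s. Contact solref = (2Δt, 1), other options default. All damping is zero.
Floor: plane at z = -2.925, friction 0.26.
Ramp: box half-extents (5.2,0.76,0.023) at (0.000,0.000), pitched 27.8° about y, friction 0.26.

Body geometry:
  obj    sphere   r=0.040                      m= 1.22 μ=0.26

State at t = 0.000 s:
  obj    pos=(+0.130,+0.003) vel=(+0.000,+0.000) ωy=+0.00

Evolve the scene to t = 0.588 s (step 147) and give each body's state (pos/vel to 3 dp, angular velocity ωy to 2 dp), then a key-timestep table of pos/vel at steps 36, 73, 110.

State at t = 0.588 s:
  obj    pos=(+0.907,-0.407) vel=(+2.643,-1.393) ωy=+74.66

Key-timestep trajectory:
   step    t(s)  obj.x    obj.z    obj.vx   obj.vz 
     36  0.1440   +0.177  -0.022  +0.647  -0.341
     73  0.2920   +0.322  -0.098  +1.312  -0.692
    110  0.4400   +0.565  -0.227  +1.977  -1.043


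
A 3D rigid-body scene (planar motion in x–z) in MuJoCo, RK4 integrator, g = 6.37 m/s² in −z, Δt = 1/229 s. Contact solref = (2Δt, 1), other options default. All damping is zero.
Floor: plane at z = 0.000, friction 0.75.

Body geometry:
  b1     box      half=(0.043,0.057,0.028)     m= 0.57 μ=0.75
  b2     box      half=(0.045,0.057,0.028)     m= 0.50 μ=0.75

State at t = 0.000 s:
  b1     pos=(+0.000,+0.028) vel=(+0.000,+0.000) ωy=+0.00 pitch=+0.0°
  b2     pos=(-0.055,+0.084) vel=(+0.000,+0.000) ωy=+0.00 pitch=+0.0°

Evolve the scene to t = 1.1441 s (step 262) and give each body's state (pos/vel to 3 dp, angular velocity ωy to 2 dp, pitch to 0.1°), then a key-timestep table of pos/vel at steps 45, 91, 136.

State at t = 1.1441 s:
  b1     pos=(+0.000,+0.028) vel=(+0.000,+0.000) ωy=+0.00 pitch=+0.0°
  b2     pos=(-0.100,+0.045) vel=(+0.000,+0.000) ωy=+0.00 pitch=-90.0°

Key-timestep trajectory:
   step    t(s)  b1.x    b1.z    b1.vx   b1.vz   b2.x    b2.z    b2.vx   b2.vz 
     45  0.1965   +0.000  +0.028  +0.000  +0.000   -0.075  +0.059  -0.155  -0.457
     91  0.3974   +0.000  +0.028  +0.000  +0.000   -0.111  +0.050  -0.019  +0.006
    136  0.5939   +0.000  +0.028  +0.000  +0.000   -0.096  +0.047  +0.005  +0.004


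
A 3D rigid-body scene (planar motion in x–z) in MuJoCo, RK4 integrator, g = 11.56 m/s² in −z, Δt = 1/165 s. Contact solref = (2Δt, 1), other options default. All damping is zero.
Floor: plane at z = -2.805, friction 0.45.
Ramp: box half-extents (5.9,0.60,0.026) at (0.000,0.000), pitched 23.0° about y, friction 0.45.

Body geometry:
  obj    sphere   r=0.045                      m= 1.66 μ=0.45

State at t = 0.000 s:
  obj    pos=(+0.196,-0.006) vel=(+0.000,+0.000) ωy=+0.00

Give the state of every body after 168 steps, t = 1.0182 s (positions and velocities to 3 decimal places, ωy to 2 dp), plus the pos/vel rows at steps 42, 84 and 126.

State at t = 1.0182 s:
  obj    pos=(+1.735,-0.660) vel=(+3.024,-1.283) ωy=+72.99

Key-timestep trajectory:
   step    t(s)  obj.x    obj.z    obj.vx   obj.vz 
     42  0.2545   +0.292  -0.047  +0.756  -0.321
     84  0.5091   +0.581  -0.169  +1.512  -0.642
    126  0.7636   +1.062  -0.374  +2.268  -0.963


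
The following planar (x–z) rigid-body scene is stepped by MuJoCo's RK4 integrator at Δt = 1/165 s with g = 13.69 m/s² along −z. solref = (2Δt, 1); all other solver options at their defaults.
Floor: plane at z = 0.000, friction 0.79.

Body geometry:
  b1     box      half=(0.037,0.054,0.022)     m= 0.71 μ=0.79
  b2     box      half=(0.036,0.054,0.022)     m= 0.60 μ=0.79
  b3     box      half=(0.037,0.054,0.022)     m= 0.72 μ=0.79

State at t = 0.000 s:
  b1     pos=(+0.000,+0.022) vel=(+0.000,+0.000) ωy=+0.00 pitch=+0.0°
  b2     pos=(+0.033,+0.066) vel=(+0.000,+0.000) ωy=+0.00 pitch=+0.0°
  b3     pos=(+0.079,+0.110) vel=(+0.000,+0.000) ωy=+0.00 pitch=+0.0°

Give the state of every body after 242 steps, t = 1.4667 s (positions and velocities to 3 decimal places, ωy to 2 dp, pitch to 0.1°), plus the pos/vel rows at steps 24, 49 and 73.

State at t = 1.4667 s:
  b1     pos=(+0.000,+0.022) vel=(+0.000,+0.000) ωy=+0.00 pitch=+0.0°
  b2     pos=(+0.065,+0.036) vel=(+0.000,+0.000) ωy=+0.00 pitch=+90.0°
  b3     pos=(+0.149,+0.037) vel=(+0.000,+0.000) ωy=+0.00 pitch=+90.0°

Key-timestep trajectory:
   step    t(s)  b1.x    b1.z    b1.vx   b1.vz   b2.x    b2.z    b2.vx   b2.vz   b3.x    b3.z    b3.vx   b3.vz 
     24  0.1455   +0.000  +0.022  +0.000  +0.000   +0.052  +0.061  +0.265  -0.240   +0.120  +0.051  +0.411  -1.137
     49  0.2970   +0.000  +0.022  +0.000  +0.000   +0.064  +0.036  -0.100  +0.017   +0.159  +0.041  +0.027  +0.014
     73  0.4424   +0.000  +0.022  +0.000  +0.000   +0.065  +0.036  +0.000  +0.001   +0.146  +0.038  +0.065  -0.025


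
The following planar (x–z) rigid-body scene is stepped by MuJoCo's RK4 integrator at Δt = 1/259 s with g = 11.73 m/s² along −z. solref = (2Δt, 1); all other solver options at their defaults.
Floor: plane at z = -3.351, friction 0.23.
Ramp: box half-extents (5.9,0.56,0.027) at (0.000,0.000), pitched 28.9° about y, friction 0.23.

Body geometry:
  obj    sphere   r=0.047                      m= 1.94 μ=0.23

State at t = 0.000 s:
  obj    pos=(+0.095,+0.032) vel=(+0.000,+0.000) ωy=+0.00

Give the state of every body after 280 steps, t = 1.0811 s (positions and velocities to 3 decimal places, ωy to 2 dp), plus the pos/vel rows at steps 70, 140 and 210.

State at t = 1.0811 s:
  obj    pos=(+2.167,-1.112) vel=(+3.833,-2.116) ωy=+93.12

Key-timestep trajectory:
   step    t(s)  obj.x    obj.z    obj.vx   obj.vz 
     70  0.2703   +0.225  -0.039  +0.958  -0.529
    140  0.5405   +0.613  -0.254  +1.916  -1.058
    210  0.8108   +1.260  -0.611  +2.875  -1.587


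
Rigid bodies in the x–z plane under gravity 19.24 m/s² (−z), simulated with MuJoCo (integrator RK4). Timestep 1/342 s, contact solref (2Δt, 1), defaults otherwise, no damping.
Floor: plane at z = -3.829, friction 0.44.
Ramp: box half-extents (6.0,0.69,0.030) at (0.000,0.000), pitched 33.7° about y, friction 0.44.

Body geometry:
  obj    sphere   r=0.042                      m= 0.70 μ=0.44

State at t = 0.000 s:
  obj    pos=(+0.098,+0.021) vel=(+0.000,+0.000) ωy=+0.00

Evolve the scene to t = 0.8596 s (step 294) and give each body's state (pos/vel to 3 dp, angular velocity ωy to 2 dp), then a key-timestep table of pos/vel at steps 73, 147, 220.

State at t = 0.8596 s:
  obj    pos=(+2.442,-1.542) vel=(+5.453,-3.637) ωy=+156.06

Key-timestep trajectory:
   step    t(s)  obj.x    obj.z    obj.vx   obj.vz 
     73  0.2135   +0.243  -0.075  +1.354  -0.903
    147  0.4298   +0.684  -0.370  +2.727  -1.819
    220  0.6433   +1.411  -0.854  +4.081  -2.722


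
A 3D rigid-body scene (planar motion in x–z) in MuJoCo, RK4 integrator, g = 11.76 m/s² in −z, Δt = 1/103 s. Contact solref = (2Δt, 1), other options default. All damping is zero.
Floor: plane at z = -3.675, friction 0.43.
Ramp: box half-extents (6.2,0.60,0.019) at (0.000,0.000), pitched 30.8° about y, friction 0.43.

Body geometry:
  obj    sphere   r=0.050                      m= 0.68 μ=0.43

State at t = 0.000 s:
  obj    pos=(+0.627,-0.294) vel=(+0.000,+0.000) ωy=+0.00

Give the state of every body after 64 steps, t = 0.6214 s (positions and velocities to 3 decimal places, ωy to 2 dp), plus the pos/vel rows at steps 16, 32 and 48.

State at t = 0.6214 s:
  obj    pos=(+1.340,-0.719) vel=(+2.295,-1.368) ωy=+53.43

Key-timestep trajectory:
   step    t(s)  obj.x    obj.z    obj.vx   obj.vz 
     16  0.1553   +0.672  -0.320  +0.574  -0.342
     32  0.3107   +0.806  -0.400  +1.148  -0.684
     48  0.4660   +1.028  -0.533  +1.722  -1.026


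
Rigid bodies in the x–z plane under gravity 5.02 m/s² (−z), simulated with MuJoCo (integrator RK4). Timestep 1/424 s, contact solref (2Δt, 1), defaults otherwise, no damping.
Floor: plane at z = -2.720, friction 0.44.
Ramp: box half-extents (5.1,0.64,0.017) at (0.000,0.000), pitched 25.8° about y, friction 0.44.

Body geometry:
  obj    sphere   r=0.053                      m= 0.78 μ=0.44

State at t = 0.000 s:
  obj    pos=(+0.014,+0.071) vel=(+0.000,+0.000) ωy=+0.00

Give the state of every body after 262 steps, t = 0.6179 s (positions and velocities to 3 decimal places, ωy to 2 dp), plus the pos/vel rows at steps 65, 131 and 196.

State at t = 0.6179 s:
  obj    pos=(+0.282,-0.059) vel=(+0.868,-0.420) ωy=+18.19

Key-timestep trajectory:
   step    t(s)  obj.x    obj.z    obj.vx   obj.vz 
     65  0.1533   +0.031  +0.063  +0.215  -0.104
    131  0.3090   +0.081  +0.039  +0.434  -0.210
    196  0.4623   +0.164  -0.002  +0.650  -0.314


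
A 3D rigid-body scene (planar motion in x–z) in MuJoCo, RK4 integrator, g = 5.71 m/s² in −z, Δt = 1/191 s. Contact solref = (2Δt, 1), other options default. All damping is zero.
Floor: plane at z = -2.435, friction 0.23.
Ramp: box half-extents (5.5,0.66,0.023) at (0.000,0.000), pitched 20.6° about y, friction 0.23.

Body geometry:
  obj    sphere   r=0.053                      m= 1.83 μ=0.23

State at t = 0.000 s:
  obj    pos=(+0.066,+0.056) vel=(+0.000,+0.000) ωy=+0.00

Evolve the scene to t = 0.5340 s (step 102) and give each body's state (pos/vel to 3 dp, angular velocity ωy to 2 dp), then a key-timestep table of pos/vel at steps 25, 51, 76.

State at t = 0.5340 s:
  obj    pos=(+0.258,-0.016) vel=(+0.717,-0.270) ωy=+14.45

Key-timestep trajectory:
   step    t(s)  obj.x    obj.z    obj.vx   obj.vz 
     25  0.1309   +0.078  +0.052  +0.176  -0.066
     51  0.2670   +0.114  +0.038  +0.359  -0.135
     76  0.3979   +0.172  +0.016  +0.535  -0.201


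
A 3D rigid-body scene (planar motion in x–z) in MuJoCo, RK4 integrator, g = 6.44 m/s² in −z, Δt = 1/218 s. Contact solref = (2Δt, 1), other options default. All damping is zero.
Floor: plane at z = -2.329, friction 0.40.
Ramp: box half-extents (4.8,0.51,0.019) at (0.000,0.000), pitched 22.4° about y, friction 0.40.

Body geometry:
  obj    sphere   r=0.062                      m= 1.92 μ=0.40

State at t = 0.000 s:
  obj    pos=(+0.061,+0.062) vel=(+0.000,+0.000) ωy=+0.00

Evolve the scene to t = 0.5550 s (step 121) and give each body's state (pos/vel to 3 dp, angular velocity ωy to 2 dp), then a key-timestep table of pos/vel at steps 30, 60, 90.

State at t = 0.5550 s:
  obj    pos=(+0.311,-0.041) vel=(+0.900,-0.371) ωy=+15.69

Key-timestep trajectory:
   step    t(s)  obj.x    obj.z    obj.vx   obj.vz 
     30  0.1376   +0.077  +0.056  +0.223  -0.092
     60  0.2752   +0.123  +0.037  +0.446  -0.184
     90  0.4128   +0.199  +0.005  +0.669  -0.276


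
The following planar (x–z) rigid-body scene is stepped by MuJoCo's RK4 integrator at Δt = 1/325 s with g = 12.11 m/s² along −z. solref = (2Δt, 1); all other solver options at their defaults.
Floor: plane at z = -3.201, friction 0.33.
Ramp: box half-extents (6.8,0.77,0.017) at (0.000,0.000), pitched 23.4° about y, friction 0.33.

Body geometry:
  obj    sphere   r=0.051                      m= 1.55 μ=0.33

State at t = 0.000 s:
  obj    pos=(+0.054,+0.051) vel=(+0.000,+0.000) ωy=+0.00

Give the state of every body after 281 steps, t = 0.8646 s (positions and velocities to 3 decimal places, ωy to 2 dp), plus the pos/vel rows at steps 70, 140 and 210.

State at t = 0.8646 s:
  obj    pos=(+1.232,-0.459) vel=(+2.726,-1.180) ωy=+58.23

Key-timestep trajectory:
   step    t(s)  obj.x    obj.z    obj.vx   obj.vz 
     70  0.2154   +0.127  +0.019  +0.679  -0.294
    140  0.4308   +0.347  -0.076  +1.358  -0.588
    210  0.6462   +0.712  -0.234  +2.037  -0.882


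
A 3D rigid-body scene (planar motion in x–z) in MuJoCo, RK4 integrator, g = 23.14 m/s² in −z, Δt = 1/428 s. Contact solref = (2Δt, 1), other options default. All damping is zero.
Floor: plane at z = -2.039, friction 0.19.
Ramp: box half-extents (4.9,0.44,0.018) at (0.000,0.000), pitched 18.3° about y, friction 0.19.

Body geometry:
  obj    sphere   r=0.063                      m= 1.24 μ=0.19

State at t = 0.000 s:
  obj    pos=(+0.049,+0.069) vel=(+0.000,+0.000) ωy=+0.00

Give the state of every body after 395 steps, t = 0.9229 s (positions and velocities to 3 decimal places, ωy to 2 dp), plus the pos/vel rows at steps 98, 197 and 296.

State at t = 0.9229 s:
  obj    pos=(+2.148,-0.625) vel=(+4.548,-1.504) ωy=+76.02

Key-timestep trajectory:
   step    t(s)  obj.x    obj.z    obj.vx   obj.vz 
     98  0.2290   +0.178  +0.026  +1.128  -0.373
    197  0.4603   +0.571  -0.104  +2.268  -0.750
    296  0.6916   +1.227  -0.321  +3.408  -1.127


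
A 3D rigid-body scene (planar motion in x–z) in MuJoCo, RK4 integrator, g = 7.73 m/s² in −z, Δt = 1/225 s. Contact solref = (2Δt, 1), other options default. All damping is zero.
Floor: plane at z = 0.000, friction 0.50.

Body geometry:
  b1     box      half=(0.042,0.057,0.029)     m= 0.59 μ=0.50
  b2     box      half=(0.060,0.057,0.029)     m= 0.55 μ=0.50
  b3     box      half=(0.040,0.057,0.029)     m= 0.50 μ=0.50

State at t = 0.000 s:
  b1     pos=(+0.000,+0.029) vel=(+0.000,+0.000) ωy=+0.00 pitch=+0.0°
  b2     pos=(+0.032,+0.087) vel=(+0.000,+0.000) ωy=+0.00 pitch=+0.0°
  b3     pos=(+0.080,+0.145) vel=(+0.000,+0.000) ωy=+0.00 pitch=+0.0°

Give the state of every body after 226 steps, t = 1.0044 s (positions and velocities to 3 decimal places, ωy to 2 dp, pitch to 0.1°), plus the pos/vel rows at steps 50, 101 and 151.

State at t = 1.0044 s:
  b1     pos=(+0.000,+0.029) vel=(+0.000,+0.000) ωy=+0.00 pitch=+0.0°
  b2     pos=(+0.155,+0.058) vel=(+0.000,+0.000) ωy=+0.00 pitch=+144.6°
  b3     pos=(+0.245,+0.029) vel=(+0.000,+0.000) ωy=+0.00 pitch=+180.0°

Key-timestep trajectory:
   step    t(s)  b1.x    b1.z    b1.vx   b1.vz   b2.x    b2.z    b2.vx   b2.vz   b3.x    b3.z    b3.vx   b3.vz 
     50  0.2222   +0.000  +0.029  +0.000  +0.000   +0.049  +0.088  +0.189  -0.037   +0.120  +0.112  +0.351  -0.485
    101  0.4489   +0.000  +0.029  +0.000  +0.000   +0.110  +0.066  +0.189  +0.036   +0.195  +0.049  +0.180  +0.020
    151  0.6711   +0.000  +0.029  +0.000  +0.000   +0.154  +0.058  +0.263  -0.135   +0.243  +0.029  +0.015  +0.039


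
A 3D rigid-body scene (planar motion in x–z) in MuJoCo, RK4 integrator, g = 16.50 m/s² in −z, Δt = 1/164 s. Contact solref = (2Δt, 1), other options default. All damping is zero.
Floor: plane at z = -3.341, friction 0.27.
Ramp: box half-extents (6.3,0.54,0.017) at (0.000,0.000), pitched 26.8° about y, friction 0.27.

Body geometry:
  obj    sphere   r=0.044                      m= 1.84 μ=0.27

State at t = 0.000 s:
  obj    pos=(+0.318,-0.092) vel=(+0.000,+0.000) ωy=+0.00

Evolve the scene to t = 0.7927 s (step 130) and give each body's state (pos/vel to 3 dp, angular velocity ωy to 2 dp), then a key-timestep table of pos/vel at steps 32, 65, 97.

State at t = 0.7927 s:
  obj    pos=(+1.808,-0.845) vel=(+3.760,-1.899) ωy=+95.71

Key-timestep trajectory:
   step    t(s)  obj.x    obj.z    obj.vx   obj.vz 
     32  0.1951   +0.408  -0.138  +0.926  -0.468
     65  0.3963   +0.691  -0.281  +1.880  -0.950
     97  0.5915   +1.148  -0.511  +2.805  -1.417


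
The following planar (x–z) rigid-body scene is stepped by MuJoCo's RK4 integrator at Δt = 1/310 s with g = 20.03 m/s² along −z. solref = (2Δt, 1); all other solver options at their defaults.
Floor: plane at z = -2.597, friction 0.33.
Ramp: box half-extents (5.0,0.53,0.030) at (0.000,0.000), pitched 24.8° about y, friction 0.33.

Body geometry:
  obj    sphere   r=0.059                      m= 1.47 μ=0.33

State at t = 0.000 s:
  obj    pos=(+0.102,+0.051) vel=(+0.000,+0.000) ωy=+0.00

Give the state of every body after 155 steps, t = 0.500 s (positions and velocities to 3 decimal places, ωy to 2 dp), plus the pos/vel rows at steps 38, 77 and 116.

State at t = 0.500 s:
  obj    pos=(+0.783,-0.264) vel=(+2.724,-1.259) ωy=+50.85

Key-timestep trajectory:
   step    t(s)  obj.x    obj.z    obj.vx   obj.vz 
     38  0.1226   +0.143  +0.032  +0.668  -0.309
     77  0.2484   +0.270  -0.027  +1.353  -0.625
    116  0.3742   +0.483  -0.125  +2.039  -0.942


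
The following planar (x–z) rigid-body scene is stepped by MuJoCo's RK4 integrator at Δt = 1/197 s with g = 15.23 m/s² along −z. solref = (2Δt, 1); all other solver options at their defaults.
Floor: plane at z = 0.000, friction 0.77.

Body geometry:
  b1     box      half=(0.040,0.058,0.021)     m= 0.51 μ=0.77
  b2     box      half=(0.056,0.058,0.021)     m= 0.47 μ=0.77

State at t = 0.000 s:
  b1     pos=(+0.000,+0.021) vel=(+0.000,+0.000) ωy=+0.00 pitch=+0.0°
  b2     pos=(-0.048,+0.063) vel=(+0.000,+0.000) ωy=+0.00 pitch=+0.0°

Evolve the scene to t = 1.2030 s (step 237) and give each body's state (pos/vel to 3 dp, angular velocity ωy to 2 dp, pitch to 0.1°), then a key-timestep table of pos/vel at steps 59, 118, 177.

State at t = 1.2030 s:
  b1     pos=(+0.001,+0.021) vel=(+0.001,+0.000) ωy=+0.00 pitch=+0.0°
  b2     pos=(-0.059,+0.053) vel=(+0.000,-0.001) ωy=+0.02 pitch=-40.9°

Key-timestep trajectory:
   step    t(s)  b1.x    b1.z    b1.vx   b1.vz   b2.x    b2.z    b2.vx   b2.vz 
     59  0.2995   +0.000  +0.021  +0.001  +0.000   -0.059  +0.053  +0.002  +0.001
    118  0.5990   +0.000  +0.021  +0.001  +0.000   -0.059  +0.053  +0.000  -0.001
    177  0.8985   +0.001  +0.021  +0.001  +0.000   -0.059  +0.053  +0.000  -0.001


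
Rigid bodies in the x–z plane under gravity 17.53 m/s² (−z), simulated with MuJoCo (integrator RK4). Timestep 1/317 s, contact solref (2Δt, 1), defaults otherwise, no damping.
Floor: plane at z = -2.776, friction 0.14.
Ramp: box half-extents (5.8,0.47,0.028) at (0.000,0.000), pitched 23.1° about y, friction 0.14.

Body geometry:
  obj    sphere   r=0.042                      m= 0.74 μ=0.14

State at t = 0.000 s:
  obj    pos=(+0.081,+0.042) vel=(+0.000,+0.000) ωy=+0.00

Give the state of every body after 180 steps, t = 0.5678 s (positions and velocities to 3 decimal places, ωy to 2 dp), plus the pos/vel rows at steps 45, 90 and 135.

State at t = 0.5678 s:
  obj    pos=(+0.810,-0.269) vel=(+2.566,-1.095) ωy=+66.39

Key-timestep trajectory:
   step    t(s)  obj.x    obj.z    obj.vx   obj.vz 
     45  0.1420   +0.126  +0.022  +0.642  -0.274
     90  0.2839   +0.263  -0.036  +1.283  -0.547
    135  0.4259   +0.491  -0.133  +1.925  -0.821


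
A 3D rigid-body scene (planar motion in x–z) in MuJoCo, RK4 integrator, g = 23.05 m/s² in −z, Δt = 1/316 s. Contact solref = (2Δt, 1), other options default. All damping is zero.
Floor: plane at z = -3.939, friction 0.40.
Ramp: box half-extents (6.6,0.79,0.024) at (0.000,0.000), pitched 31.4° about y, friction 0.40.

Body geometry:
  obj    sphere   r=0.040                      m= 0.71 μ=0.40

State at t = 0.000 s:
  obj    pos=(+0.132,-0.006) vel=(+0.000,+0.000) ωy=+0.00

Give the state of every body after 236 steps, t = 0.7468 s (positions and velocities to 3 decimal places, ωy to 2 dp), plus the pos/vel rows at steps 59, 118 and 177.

State at t = 0.7468 s:
  obj    pos=(+2.174,-1.252) vel=(+5.468,-3.338) ωy=+160.14

Key-timestep trajectory:
   step    t(s)  obj.x    obj.z    obj.vx   obj.vz 
     59  0.1867   +0.260  -0.084  +1.367  -0.835
    118  0.3734   +0.643  -0.317  +2.734  -1.669
    177  0.5601   +1.281  -0.707  +4.101  -2.503


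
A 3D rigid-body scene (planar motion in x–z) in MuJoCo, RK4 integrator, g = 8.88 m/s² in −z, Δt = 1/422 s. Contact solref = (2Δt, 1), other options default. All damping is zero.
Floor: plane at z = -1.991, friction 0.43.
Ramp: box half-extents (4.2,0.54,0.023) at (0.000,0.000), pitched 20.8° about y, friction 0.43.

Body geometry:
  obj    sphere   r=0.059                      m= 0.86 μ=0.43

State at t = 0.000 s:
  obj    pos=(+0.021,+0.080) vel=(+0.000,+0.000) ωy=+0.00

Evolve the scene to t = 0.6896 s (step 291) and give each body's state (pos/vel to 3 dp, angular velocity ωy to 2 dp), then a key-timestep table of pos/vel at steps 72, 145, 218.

State at t = 0.6896 s:
  obj    pos=(+0.522,-0.110) vel=(+1.452,-0.552) ωy=+26.32

Key-timestep trajectory:
   step    t(s)  obj.x    obj.z    obj.vx   obj.vz 
     72  0.1706   +0.052  +0.068  +0.359  -0.136
    145  0.3436   +0.145  +0.033  +0.724  -0.275
    218  0.5166   +0.302  -0.027  +1.088  -0.413


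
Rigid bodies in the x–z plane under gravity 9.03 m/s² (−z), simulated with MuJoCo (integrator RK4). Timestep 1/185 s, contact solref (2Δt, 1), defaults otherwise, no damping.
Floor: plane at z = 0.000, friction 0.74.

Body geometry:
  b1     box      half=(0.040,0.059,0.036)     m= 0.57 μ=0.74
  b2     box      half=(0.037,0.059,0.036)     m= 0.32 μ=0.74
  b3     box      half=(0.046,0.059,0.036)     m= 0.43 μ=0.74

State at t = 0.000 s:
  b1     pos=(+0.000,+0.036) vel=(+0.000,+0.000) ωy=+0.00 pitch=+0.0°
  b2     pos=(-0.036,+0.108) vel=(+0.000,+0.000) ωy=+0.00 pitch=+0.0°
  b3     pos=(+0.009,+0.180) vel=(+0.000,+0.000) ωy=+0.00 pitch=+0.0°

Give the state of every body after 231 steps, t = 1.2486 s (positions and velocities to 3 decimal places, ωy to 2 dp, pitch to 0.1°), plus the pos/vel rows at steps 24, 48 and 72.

State at t = 1.2486 s:
  b1     pos=(+0.000,+0.036) vel=(+0.000,+0.000) ωy=+0.00 pitch=+0.0°
  b2     pos=(-0.036,+0.108) vel=(+0.000,+0.000) ωy=+0.00 pitch=-0.1°
  b3     pos=(+0.122,+0.036) vel=(+0.000,+0.000) ωy=+0.00 pitch=+180.0°

Key-timestep trajectory:
   step    t(s)  b1.x    b1.z    b1.vx   b1.vz   b2.x    b2.z    b2.vx   b2.vz   b3.x    b3.z    b3.vx   b3.vz 
     24  0.1297   +0.000  +0.036  +0.000  +0.000   -0.036  +0.108  -0.001  +0.000   +0.019  +0.176  +0.169  -0.096
     48  0.2595   +0.000  +0.036  -0.003  -0.001   -0.036  +0.108  -0.003  -0.001   +0.048  +0.121  +0.296  -0.830
     72  0.3892   +0.000  +0.036  +0.000  +0.000   -0.036  +0.108  +0.000  +0.000   +0.123  +0.043  +0.589  -1.143


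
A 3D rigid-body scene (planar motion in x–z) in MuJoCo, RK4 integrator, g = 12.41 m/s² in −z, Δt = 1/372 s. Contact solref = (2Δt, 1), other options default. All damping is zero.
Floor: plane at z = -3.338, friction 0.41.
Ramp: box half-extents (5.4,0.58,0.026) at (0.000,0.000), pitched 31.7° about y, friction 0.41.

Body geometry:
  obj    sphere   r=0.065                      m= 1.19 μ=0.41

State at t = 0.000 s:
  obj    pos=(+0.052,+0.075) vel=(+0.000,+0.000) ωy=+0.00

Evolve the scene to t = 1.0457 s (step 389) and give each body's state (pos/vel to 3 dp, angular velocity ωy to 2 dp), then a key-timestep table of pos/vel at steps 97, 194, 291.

State at t = 1.0457 s:
  obj    pos=(+2.219,-1.263) vel=(+4.144,-2.560) ωy=+74.93

Key-timestep trajectory:
   step    t(s)  obj.x    obj.z    obj.vx   obj.vz 
     97  0.2608   +0.187  -0.008  +1.033  -0.638
    194  0.5215   +0.591  -0.258  +2.067  -1.277
    291  0.7823   +1.265  -0.674  +3.100  -1.915


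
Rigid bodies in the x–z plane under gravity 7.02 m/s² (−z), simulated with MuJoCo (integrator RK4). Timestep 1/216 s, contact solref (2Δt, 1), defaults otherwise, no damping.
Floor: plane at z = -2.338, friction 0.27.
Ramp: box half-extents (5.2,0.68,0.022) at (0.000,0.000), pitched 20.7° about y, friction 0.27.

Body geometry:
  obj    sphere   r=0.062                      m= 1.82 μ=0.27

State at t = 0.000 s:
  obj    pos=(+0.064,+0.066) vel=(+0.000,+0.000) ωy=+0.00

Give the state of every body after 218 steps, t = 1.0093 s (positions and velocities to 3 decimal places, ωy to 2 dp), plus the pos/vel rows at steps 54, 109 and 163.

State at t = 1.0093 s:
  obj    pos=(+0.908,-0.253) vel=(+1.673,-0.632) ωy=+28.85

Key-timestep trajectory:
   step    t(s)  obj.x    obj.z    obj.vx   obj.vz 
     54  0.2500   +0.116  +0.046  +0.415  -0.157
    109  0.5046   +0.275  -0.014  +0.837  -0.316
    163  0.7546   +0.536  -0.113  +1.251  -0.473


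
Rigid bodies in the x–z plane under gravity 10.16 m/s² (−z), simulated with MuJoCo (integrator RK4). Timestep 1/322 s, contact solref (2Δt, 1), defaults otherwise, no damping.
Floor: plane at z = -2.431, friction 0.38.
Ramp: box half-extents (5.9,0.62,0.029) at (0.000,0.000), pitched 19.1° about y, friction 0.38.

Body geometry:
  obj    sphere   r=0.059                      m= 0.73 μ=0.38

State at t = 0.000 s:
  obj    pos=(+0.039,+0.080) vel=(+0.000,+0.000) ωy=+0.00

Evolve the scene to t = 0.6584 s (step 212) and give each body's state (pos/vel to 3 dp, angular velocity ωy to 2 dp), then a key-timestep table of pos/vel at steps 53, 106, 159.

State at t = 0.6584 s:
  obj    pos=(+0.525,-0.089) vel=(+1.477,-0.512) ωy=+26.49

Key-timestep trajectory:
   step    t(s)  obj.x    obj.z    obj.vx   obj.vz 
     53  0.1646   +0.069  +0.069  +0.369  -0.128
    106  0.3292   +0.161  +0.038  +0.739  -0.256
    159  0.4938   +0.313  -0.015  +1.108  -0.384


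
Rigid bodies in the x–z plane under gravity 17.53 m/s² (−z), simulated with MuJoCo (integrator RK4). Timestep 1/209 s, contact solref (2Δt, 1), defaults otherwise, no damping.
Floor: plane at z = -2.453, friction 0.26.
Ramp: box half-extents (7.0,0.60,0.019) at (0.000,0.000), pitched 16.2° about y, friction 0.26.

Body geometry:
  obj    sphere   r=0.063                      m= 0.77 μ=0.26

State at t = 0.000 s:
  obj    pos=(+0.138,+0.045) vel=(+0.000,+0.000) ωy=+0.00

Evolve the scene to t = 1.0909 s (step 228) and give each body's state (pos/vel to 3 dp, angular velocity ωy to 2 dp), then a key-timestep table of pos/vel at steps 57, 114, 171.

State at t = 1.0909 s:
  obj    pos=(+2.134,-0.535) vel=(+3.660,-1.063) ωy=+60.48

Key-timestep trajectory:
   step    t(s)  obj.x    obj.z    obj.vx   obj.vz 
     57  0.2727   +0.263  +0.009  +0.915  -0.266
    114  0.5455   +0.637  -0.100  +1.830  -0.532
    171  0.8182   +1.261  -0.281  +2.745  -0.797


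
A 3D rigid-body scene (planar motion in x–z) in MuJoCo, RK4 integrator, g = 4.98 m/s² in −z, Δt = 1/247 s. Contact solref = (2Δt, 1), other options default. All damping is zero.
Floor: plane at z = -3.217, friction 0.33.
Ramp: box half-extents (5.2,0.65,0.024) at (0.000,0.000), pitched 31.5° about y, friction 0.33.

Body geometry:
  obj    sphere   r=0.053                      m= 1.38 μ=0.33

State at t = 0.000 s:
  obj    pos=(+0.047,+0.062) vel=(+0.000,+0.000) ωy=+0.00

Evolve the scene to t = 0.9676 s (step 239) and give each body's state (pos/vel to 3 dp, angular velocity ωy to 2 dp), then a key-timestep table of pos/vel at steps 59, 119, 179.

State at t = 0.9676 s:
  obj    pos=(+0.789,-0.393) vel=(+1.533,-0.940) ωy=+33.93

Key-timestep trajectory:
   step    t(s)  obj.x    obj.z    obj.vx   obj.vz 
     59  0.2389   +0.092  +0.034  +0.379  -0.232
    119  0.4818   +0.231  -0.051  +0.764  -0.468
    179  0.7247   +0.463  -0.193  +1.149  -0.704


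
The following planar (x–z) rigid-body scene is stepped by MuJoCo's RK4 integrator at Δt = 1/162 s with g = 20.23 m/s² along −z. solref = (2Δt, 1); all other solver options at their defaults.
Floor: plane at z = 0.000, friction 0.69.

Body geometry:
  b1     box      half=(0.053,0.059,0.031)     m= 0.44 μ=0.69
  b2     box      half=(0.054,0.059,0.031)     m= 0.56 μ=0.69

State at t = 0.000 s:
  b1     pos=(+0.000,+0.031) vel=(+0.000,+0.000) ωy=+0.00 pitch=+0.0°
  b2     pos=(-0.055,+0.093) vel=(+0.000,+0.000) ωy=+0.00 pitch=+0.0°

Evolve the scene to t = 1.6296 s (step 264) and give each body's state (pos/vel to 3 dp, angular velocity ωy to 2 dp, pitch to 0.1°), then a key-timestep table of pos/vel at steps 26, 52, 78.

State at t = 1.6296 s:
  b1     pos=(+0.000,+0.031) vel=(+0.000,+0.000) ωy=+0.00 pitch=+0.0°
  b2     pos=(-0.191,+0.031) vel=(+0.000,+0.000) ωy=+0.00 pitch=+180.0°

Key-timestep trajectory:
   step    t(s)  b1.x    b1.z    b1.vx   b1.vz   b2.x    b2.z    b2.vx   b2.vz 
     26  0.1605   +0.000  +0.031  +0.001  +0.000   -0.067  +0.090  -0.213  -0.129
     52  0.3210   +0.000  +0.031  +0.000  +0.000   -0.125  +0.061  -0.229  +0.046
     78  0.4815   +0.000  +0.031  +0.000  +0.000   -0.165  +0.055  -0.461  -0.229


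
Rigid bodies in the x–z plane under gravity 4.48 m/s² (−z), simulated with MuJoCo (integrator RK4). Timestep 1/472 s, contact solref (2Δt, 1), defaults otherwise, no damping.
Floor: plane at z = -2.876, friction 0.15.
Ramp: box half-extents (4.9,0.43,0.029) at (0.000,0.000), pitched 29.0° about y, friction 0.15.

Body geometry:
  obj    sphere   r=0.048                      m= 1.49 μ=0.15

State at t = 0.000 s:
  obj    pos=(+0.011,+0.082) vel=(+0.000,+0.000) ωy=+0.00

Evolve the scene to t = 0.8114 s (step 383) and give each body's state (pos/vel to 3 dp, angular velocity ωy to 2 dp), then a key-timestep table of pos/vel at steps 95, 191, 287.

State at t = 0.8114 s:
  obj    pos=(+0.467,-0.171) vel=(+1.124,-0.623) ωy=+24.83

Key-timestep trajectory:
   step    t(s)  obj.x    obj.z    obj.vx   obj.vz 
     95  0.2013   +0.039  +0.066  +0.278  -0.156
    191  0.4047   +0.124  +0.019  +0.560  -0.313
    287  0.6081   +0.267  -0.060  +0.841  -0.470


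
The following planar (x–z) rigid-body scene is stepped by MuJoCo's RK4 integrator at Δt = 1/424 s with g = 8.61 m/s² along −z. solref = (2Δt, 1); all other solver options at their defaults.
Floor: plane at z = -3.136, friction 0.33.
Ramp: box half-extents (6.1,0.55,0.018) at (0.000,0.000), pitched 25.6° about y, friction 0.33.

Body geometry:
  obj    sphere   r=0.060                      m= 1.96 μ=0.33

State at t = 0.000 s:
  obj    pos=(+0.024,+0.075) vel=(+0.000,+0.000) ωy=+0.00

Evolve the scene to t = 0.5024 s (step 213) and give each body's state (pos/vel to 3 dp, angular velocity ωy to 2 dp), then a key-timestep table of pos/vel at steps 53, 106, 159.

State at t = 0.5024 s:
  obj    pos=(+0.326,-0.070) vel=(+1.204,-0.577) ωy=+22.25

Key-timestep trajectory:
   step    t(s)  obj.x    obj.z    obj.vx   obj.vz 
     53  0.1250   +0.043  +0.066  +0.300  -0.144
    106  0.2500   +0.099  +0.039  +0.599  -0.287
    159  0.3750   +0.193  -0.006  +0.899  -0.431


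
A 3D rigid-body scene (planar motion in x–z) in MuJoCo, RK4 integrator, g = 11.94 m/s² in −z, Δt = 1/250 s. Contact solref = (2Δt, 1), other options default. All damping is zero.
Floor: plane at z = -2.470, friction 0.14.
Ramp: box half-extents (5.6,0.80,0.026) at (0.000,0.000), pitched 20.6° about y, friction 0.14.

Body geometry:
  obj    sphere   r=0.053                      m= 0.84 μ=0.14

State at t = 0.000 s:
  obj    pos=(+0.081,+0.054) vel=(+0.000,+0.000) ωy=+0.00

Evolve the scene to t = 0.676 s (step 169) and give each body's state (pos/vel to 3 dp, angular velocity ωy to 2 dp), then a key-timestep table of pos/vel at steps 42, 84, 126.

State at t = 0.676 s:
  obj    pos=(+0.723,-0.187) vel=(+1.899,-0.714) ωy=+38.26

Key-timestep trajectory:
   step    t(s)  obj.x    obj.z    obj.vx   obj.vz 
     42  0.1680   +0.121  +0.039  +0.472  -0.177
     84  0.3360   +0.240  -0.006  +0.944  -0.355
    126  0.5040   +0.438  -0.080  +1.416  -0.532


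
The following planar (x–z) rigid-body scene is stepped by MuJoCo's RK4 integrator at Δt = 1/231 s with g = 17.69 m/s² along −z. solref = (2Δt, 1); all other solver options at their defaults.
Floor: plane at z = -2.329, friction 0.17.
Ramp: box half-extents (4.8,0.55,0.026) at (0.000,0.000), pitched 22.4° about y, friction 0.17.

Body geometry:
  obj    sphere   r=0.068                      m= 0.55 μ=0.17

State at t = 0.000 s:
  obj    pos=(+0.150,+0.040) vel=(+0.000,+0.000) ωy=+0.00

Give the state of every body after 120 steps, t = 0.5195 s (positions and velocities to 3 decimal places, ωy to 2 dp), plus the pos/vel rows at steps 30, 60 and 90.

State at t = 0.5195 s:
  obj    pos=(+0.751,-0.208) vel=(+2.313,-0.953) ωy=+36.77

Key-timestep trajectory:
   step    t(s)  obj.x    obj.z    obj.vx   obj.vz 
     30  0.1299   +0.188  +0.024  +0.578  -0.238
     60  0.2597   +0.300  -0.022  +1.157  -0.477
     90  0.3896   +0.488  -0.099  +1.735  -0.715
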